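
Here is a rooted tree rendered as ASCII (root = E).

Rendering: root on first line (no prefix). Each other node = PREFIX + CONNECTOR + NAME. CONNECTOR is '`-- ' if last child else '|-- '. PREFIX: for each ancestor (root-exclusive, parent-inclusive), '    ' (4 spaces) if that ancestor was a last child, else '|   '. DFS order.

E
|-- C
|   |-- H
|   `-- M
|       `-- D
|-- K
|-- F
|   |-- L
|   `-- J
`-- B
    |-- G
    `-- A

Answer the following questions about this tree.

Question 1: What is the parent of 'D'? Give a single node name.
Answer: M

Derivation:
Scan adjacency: D appears as child of M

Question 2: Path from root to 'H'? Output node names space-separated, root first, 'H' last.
Answer: E C H

Derivation:
Walk down from root: E -> C -> H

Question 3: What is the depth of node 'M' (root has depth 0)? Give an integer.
Path from root to M: E -> C -> M
Depth = number of edges = 2

Answer: 2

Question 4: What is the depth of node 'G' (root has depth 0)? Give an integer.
Path from root to G: E -> B -> G
Depth = number of edges = 2

Answer: 2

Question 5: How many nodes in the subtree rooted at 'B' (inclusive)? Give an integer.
Subtree rooted at B contains: A, B, G
Count = 3

Answer: 3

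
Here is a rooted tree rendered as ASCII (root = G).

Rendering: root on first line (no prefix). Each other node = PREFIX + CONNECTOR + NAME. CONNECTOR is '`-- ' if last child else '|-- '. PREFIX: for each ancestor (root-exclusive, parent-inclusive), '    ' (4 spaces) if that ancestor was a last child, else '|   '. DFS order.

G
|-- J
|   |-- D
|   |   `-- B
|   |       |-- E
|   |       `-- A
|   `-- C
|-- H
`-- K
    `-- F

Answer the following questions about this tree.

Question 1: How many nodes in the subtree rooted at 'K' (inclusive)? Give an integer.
Answer: 2

Derivation:
Subtree rooted at K contains: F, K
Count = 2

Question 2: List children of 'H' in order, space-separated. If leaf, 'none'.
Node H's children (from adjacency): (leaf)

Answer: none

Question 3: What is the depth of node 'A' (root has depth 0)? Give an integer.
Path from root to A: G -> J -> D -> B -> A
Depth = number of edges = 4

Answer: 4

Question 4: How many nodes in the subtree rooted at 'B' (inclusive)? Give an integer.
Answer: 3

Derivation:
Subtree rooted at B contains: A, B, E
Count = 3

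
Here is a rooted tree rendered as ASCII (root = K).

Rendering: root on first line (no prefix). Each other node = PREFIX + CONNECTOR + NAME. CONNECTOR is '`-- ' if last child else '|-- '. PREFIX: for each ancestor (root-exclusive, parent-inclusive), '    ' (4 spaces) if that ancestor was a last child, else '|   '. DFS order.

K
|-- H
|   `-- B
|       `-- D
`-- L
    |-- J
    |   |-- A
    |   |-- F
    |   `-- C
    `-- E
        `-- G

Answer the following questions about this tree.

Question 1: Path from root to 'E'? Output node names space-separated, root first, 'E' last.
Walk down from root: K -> L -> E

Answer: K L E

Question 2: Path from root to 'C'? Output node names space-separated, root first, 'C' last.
Walk down from root: K -> L -> J -> C

Answer: K L J C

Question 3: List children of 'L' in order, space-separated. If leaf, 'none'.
Answer: J E

Derivation:
Node L's children (from adjacency): J, E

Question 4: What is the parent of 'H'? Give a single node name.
Answer: K

Derivation:
Scan adjacency: H appears as child of K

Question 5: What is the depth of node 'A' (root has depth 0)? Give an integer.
Answer: 3

Derivation:
Path from root to A: K -> L -> J -> A
Depth = number of edges = 3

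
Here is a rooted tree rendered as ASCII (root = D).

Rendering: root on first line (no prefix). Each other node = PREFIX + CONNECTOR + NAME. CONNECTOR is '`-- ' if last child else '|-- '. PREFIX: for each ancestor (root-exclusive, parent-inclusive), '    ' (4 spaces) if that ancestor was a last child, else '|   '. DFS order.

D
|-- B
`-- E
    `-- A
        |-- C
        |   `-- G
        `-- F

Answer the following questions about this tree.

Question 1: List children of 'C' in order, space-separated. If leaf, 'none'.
Answer: G

Derivation:
Node C's children (from adjacency): G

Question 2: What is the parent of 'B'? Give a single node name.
Answer: D

Derivation:
Scan adjacency: B appears as child of D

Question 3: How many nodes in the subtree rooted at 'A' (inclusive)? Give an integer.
Answer: 4

Derivation:
Subtree rooted at A contains: A, C, F, G
Count = 4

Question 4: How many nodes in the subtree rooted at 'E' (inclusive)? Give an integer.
Subtree rooted at E contains: A, C, E, F, G
Count = 5

Answer: 5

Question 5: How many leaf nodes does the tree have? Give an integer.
Answer: 3

Derivation:
Leaves (nodes with no children): B, F, G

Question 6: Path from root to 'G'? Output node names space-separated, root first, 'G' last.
Answer: D E A C G

Derivation:
Walk down from root: D -> E -> A -> C -> G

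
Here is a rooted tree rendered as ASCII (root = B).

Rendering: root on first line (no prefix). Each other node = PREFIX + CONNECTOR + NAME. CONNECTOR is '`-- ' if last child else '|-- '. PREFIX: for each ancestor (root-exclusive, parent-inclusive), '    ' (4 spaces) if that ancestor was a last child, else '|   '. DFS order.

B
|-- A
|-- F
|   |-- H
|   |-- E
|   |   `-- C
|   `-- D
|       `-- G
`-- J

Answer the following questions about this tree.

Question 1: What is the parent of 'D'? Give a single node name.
Answer: F

Derivation:
Scan adjacency: D appears as child of F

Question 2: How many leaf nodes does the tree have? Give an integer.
Leaves (nodes with no children): A, C, G, H, J

Answer: 5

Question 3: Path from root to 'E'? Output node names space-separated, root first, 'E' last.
Answer: B F E

Derivation:
Walk down from root: B -> F -> E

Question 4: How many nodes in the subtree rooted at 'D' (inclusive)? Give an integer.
Answer: 2

Derivation:
Subtree rooted at D contains: D, G
Count = 2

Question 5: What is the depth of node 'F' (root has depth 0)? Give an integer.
Path from root to F: B -> F
Depth = number of edges = 1

Answer: 1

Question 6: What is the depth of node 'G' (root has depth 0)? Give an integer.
Answer: 3

Derivation:
Path from root to G: B -> F -> D -> G
Depth = number of edges = 3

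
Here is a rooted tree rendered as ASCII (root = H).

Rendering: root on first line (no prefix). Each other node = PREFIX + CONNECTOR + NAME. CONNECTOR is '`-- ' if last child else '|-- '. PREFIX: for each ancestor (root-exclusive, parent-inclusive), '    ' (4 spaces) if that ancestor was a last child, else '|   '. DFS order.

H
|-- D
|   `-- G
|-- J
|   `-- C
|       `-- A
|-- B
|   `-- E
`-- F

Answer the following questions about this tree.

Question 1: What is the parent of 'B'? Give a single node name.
Answer: H

Derivation:
Scan adjacency: B appears as child of H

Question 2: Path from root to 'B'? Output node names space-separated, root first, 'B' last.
Walk down from root: H -> B

Answer: H B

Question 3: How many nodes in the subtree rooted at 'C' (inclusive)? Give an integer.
Answer: 2

Derivation:
Subtree rooted at C contains: A, C
Count = 2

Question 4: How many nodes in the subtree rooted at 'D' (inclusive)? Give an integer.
Answer: 2

Derivation:
Subtree rooted at D contains: D, G
Count = 2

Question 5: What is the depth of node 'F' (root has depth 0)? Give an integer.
Answer: 1

Derivation:
Path from root to F: H -> F
Depth = number of edges = 1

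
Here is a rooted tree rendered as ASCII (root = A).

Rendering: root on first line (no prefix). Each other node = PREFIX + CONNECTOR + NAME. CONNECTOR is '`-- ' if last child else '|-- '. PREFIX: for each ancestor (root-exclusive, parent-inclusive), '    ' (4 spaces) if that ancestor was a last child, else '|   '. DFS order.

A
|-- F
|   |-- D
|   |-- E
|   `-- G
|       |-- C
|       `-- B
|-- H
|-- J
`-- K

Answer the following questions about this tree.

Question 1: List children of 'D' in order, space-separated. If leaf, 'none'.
Node D's children (from adjacency): (leaf)

Answer: none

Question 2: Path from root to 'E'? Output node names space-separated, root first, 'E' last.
Answer: A F E

Derivation:
Walk down from root: A -> F -> E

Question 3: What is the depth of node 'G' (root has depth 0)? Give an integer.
Path from root to G: A -> F -> G
Depth = number of edges = 2

Answer: 2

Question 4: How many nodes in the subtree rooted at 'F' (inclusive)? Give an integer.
Answer: 6

Derivation:
Subtree rooted at F contains: B, C, D, E, F, G
Count = 6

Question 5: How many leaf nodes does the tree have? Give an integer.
Answer: 7

Derivation:
Leaves (nodes with no children): B, C, D, E, H, J, K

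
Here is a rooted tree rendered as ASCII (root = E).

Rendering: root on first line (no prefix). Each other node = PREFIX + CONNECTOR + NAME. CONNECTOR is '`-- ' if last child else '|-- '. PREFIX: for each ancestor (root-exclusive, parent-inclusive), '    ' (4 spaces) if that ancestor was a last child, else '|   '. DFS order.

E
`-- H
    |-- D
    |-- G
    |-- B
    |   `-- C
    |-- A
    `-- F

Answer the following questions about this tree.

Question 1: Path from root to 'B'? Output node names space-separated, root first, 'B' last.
Walk down from root: E -> H -> B

Answer: E H B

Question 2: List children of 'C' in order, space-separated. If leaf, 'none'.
Node C's children (from adjacency): (leaf)

Answer: none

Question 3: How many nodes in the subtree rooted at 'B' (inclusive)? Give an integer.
Answer: 2

Derivation:
Subtree rooted at B contains: B, C
Count = 2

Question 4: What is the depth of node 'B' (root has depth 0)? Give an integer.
Path from root to B: E -> H -> B
Depth = number of edges = 2

Answer: 2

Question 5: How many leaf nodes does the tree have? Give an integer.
Leaves (nodes with no children): A, C, D, F, G

Answer: 5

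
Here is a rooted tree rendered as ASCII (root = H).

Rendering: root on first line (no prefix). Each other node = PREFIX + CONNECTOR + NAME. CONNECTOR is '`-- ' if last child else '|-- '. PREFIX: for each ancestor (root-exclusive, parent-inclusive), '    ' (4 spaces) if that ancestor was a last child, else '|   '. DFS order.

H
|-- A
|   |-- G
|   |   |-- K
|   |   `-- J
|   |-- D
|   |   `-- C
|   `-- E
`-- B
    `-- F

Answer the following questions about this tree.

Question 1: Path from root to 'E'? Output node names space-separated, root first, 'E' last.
Answer: H A E

Derivation:
Walk down from root: H -> A -> E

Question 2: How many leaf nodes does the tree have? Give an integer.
Leaves (nodes with no children): C, E, F, J, K

Answer: 5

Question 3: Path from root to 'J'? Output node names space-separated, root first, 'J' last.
Answer: H A G J

Derivation:
Walk down from root: H -> A -> G -> J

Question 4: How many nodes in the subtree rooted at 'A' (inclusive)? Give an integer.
Subtree rooted at A contains: A, C, D, E, G, J, K
Count = 7

Answer: 7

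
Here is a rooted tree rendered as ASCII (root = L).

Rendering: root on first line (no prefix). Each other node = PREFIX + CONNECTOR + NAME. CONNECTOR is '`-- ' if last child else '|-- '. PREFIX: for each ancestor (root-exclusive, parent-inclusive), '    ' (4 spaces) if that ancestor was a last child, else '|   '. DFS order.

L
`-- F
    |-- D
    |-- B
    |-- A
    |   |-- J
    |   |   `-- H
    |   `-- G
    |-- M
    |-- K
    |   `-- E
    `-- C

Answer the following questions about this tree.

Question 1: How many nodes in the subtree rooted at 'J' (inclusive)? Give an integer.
Answer: 2

Derivation:
Subtree rooted at J contains: H, J
Count = 2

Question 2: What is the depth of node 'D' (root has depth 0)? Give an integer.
Path from root to D: L -> F -> D
Depth = number of edges = 2

Answer: 2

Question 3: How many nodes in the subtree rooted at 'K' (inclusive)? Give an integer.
Subtree rooted at K contains: E, K
Count = 2

Answer: 2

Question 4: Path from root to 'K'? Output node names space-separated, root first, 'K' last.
Answer: L F K

Derivation:
Walk down from root: L -> F -> K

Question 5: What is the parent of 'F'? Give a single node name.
Answer: L

Derivation:
Scan adjacency: F appears as child of L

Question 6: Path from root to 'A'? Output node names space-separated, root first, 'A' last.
Answer: L F A

Derivation:
Walk down from root: L -> F -> A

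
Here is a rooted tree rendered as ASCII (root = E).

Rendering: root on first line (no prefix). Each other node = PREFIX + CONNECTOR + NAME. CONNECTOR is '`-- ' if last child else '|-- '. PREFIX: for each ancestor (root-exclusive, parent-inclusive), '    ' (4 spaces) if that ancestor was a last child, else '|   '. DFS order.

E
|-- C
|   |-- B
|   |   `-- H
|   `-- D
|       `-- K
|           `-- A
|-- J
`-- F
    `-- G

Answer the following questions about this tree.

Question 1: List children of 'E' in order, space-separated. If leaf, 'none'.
Answer: C J F

Derivation:
Node E's children (from adjacency): C, J, F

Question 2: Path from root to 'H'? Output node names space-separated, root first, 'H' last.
Walk down from root: E -> C -> B -> H

Answer: E C B H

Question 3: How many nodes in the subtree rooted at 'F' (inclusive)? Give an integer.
Subtree rooted at F contains: F, G
Count = 2

Answer: 2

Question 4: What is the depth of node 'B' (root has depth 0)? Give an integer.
Path from root to B: E -> C -> B
Depth = number of edges = 2

Answer: 2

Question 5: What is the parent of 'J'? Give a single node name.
Scan adjacency: J appears as child of E

Answer: E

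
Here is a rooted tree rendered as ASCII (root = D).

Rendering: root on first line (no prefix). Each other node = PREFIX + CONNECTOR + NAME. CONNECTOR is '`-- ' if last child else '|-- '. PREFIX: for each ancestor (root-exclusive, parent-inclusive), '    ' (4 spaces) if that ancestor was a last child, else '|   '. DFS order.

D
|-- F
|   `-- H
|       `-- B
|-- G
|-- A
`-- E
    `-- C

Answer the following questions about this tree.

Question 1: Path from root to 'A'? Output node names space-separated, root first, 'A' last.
Walk down from root: D -> A

Answer: D A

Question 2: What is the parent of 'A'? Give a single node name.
Scan adjacency: A appears as child of D

Answer: D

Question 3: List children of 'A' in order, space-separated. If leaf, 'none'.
Node A's children (from adjacency): (leaf)

Answer: none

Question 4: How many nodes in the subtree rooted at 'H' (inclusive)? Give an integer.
Answer: 2

Derivation:
Subtree rooted at H contains: B, H
Count = 2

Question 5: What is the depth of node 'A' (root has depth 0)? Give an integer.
Path from root to A: D -> A
Depth = number of edges = 1

Answer: 1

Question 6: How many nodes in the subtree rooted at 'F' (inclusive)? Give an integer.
Answer: 3

Derivation:
Subtree rooted at F contains: B, F, H
Count = 3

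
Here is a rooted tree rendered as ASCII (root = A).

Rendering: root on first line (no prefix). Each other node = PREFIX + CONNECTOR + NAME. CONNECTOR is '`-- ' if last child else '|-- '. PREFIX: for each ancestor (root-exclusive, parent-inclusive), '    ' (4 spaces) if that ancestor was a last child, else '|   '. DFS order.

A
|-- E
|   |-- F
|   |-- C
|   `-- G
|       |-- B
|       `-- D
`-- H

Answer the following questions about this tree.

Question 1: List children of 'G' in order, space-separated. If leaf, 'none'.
Node G's children (from adjacency): B, D

Answer: B D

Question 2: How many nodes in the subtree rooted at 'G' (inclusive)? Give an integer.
Answer: 3

Derivation:
Subtree rooted at G contains: B, D, G
Count = 3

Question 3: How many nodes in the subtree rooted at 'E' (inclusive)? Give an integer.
Subtree rooted at E contains: B, C, D, E, F, G
Count = 6

Answer: 6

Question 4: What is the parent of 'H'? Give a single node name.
Scan adjacency: H appears as child of A

Answer: A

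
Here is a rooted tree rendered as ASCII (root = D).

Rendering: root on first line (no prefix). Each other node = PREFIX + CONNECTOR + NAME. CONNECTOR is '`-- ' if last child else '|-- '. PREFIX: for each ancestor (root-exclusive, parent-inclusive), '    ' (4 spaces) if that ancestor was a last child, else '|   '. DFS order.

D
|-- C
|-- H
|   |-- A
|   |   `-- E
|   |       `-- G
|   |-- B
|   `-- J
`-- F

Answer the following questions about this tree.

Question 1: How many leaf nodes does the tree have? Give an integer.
Answer: 5

Derivation:
Leaves (nodes with no children): B, C, F, G, J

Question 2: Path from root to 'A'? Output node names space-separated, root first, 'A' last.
Walk down from root: D -> H -> A

Answer: D H A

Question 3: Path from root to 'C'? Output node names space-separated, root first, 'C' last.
Walk down from root: D -> C

Answer: D C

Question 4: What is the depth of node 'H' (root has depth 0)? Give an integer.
Path from root to H: D -> H
Depth = number of edges = 1

Answer: 1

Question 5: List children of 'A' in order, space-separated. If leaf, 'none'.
Node A's children (from adjacency): E

Answer: E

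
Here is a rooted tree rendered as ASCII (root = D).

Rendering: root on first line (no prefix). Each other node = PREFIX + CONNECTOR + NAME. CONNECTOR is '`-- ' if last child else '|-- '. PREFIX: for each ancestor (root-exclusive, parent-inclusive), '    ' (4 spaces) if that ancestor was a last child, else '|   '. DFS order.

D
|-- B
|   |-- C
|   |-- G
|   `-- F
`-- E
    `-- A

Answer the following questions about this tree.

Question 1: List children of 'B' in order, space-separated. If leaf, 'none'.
Node B's children (from adjacency): C, G, F

Answer: C G F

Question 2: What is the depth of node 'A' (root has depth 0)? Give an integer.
Answer: 2

Derivation:
Path from root to A: D -> E -> A
Depth = number of edges = 2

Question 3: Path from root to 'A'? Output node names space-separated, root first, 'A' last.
Walk down from root: D -> E -> A

Answer: D E A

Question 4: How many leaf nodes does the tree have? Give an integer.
Answer: 4

Derivation:
Leaves (nodes with no children): A, C, F, G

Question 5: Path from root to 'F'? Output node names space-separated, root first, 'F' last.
Walk down from root: D -> B -> F

Answer: D B F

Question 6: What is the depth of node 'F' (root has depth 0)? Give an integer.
Path from root to F: D -> B -> F
Depth = number of edges = 2

Answer: 2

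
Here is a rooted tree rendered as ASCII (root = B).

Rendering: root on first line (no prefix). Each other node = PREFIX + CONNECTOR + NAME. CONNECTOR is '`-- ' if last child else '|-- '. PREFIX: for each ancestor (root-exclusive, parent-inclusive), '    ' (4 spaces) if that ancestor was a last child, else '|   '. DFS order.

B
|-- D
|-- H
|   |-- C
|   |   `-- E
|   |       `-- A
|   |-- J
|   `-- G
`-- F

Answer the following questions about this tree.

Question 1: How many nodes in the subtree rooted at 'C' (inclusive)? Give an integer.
Answer: 3

Derivation:
Subtree rooted at C contains: A, C, E
Count = 3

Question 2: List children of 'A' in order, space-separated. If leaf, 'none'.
Answer: none

Derivation:
Node A's children (from adjacency): (leaf)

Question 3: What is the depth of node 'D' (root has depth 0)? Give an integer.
Answer: 1

Derivation:
Path from root to D: B -> D
Depth = number of edges = 1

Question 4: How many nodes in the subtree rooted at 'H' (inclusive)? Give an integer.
Answer: 6

Derivation:
Subtree rooted at H contains: A, C, E, G, H, J
Count = 6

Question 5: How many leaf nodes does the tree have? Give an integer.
Leaves (nodes with no children): A, D, F, G, J

Answer: 5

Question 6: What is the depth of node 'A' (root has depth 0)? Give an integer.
Path from root to A: B -> H -> C -> E -> A
Depth = number of edges = 4

Answer: 4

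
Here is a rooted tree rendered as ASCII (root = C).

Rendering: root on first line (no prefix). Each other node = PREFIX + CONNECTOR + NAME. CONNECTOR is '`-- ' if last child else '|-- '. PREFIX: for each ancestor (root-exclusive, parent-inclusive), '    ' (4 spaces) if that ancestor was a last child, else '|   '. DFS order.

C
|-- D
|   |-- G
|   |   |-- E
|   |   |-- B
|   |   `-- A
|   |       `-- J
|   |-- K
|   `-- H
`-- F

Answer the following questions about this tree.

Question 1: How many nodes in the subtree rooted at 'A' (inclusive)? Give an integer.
Subtree rooted at A contains: A, J
Count = 2

Answer: 2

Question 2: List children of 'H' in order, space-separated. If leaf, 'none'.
Answer: none

Derivation:
Node H's children (from adjacency): (leaf)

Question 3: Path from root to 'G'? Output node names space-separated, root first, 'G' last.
Walk down from root: C -> D -> G

Answer: C D G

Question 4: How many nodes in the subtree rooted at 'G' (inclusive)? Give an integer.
Answer: 5

Derivation:
Subtree rooted at G contains: A, B, E, G, J
Count = 5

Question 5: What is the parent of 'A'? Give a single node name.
Answer: G

Derivation:
Scan adjacency: A appears as child of G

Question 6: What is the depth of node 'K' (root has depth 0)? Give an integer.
Answer: 2

Derivation:
Path from root to K: C -> D -> K
Depth = number of edges = 2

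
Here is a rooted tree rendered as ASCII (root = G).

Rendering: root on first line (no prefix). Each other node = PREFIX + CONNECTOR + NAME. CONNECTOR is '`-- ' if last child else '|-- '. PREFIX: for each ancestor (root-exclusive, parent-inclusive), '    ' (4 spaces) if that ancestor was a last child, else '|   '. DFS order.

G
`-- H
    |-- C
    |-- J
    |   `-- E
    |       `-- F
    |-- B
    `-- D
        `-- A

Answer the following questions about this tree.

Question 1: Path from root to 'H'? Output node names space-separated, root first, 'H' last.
Walk down from root: G -> H

Answer: G H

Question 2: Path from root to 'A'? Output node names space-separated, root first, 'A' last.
Walk down from root: G -> H -> D -> A

Answer: G H D A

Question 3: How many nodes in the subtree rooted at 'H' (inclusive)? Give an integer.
Subtree rooted at H contains: A, B, C, D, E, F, H, J
Count = 8

Answer: 8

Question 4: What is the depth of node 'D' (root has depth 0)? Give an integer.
Answer: 2

Derivation:
Path from root to D: G -> H -> D
Depth = number of edges = 2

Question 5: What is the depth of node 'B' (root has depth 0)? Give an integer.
Path from root to B: G -> H -> B
Depth = number of edges = 2

Answer: 2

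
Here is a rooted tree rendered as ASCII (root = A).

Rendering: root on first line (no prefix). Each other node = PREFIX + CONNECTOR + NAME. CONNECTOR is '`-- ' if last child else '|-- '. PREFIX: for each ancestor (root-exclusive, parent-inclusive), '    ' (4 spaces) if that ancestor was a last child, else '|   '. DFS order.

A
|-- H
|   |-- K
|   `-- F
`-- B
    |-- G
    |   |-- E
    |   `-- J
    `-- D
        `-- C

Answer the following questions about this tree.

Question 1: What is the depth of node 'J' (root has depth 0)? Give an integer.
Path from root to J: A -> B -> G -> J
Depth = number of edges = 3

Answer: 3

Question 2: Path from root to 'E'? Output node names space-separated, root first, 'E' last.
Walk down from root: A -> B -> G -> E

Answer: A B G E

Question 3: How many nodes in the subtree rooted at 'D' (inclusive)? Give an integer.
Answer: 2

Derivation:
Subtree rooted at D contains: C, D
Count = 2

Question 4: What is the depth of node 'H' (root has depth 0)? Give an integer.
Answer: 1

Derivation:
Path from root to H: A -> H
Depth = number of edges = 1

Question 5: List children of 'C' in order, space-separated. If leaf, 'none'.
Answer: none

Derivation:
Node C's children (from adjacency): (leaf)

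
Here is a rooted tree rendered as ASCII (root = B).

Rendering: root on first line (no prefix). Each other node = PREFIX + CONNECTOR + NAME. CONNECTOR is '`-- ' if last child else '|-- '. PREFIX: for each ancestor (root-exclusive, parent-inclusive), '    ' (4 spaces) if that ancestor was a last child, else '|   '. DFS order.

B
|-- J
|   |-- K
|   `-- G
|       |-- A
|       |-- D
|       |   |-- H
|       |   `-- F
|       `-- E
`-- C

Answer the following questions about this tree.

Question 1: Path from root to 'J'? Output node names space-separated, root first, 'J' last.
Answer: B J

Derivation:
Walk down from root: B -> J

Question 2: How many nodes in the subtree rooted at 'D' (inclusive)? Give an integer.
Subtree rooted at D contains: D, F, H
Count = 3

Answer: 3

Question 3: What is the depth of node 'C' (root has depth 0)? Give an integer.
Answer: 1

Derivation:
Path from root to C: B -> C
Depth = number of edges = 1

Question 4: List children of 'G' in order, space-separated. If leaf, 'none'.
Node G's children (from adjacency): A, D, E

Answer: A D E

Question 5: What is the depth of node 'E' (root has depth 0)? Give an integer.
Path from root to E: B -> J -> G -> E
Depth = number of edges = 3

Answer: 3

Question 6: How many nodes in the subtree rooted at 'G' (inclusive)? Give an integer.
Answer: 6

Derivation:
Subtree rooted at G contains: A, D, E, F, G, H
Count = 6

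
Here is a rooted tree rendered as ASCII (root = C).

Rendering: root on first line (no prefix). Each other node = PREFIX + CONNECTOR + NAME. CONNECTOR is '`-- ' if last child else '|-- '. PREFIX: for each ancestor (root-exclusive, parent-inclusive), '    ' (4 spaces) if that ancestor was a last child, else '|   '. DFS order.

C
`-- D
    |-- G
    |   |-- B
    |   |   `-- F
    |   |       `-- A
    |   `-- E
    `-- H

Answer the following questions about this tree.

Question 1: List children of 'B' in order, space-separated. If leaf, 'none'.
Answer: F

Derivation:
Node B's children (from adjacency): F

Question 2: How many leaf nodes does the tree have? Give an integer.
Answer: 3

Derivation:
Leaves (nodes with no children): A, E, H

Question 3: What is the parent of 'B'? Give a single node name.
Scan adjacency: B appears as child of G

Answer: G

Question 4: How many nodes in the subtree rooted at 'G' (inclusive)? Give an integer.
Subtree rooted at G contains: A, B, E, F, G
Count = 5

Answer: 5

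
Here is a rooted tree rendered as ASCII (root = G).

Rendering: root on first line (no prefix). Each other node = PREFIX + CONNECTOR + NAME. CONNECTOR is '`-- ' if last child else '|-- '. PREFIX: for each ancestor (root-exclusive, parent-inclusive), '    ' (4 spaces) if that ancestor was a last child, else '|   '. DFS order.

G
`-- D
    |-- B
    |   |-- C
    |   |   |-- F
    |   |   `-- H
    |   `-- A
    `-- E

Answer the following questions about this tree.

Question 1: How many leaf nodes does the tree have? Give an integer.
Leaves (nodes with no children): A, E, F, H

Answer: 4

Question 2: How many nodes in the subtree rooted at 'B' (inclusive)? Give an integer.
Subtree rooted at B contains: A, B, C, F, H
Count = 5

Answer: 5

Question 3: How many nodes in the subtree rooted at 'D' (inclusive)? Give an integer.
Subtree rooted at D contains: A, B, C, D, E, F, H
Count = 7

Answer: 7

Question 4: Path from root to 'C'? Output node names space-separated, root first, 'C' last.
Walk down from root: G -> D -> B -> C

Answer: G D B C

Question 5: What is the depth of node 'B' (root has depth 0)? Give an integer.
Answer: 2

Derivation:
Path from root to B: G -> D -> B
Depth = number of edges = 2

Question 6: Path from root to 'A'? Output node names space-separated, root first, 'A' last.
Answer: G D B A

Derivation:
Walk down from root: G -> D -> B -> A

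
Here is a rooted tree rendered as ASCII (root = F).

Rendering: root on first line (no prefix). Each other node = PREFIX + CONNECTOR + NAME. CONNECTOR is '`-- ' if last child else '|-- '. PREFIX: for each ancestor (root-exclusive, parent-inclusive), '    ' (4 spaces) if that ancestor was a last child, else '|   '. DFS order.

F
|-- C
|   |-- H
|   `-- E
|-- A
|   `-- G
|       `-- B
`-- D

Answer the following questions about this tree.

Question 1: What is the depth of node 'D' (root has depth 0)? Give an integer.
Answer: 1

Derivation:
Path from root to D: F -> D
Depth = number of edges = 1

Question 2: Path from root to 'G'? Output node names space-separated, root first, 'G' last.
Answer: F A G

Derivation:
Walk down from root: F -> A -> G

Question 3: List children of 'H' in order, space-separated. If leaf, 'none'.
Node H's children (from adjacency): (leaf)

Answer: none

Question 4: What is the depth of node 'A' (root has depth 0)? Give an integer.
Answer: 1

Derivation:
Path from root to A: F -> A
Depth = number of edges = 1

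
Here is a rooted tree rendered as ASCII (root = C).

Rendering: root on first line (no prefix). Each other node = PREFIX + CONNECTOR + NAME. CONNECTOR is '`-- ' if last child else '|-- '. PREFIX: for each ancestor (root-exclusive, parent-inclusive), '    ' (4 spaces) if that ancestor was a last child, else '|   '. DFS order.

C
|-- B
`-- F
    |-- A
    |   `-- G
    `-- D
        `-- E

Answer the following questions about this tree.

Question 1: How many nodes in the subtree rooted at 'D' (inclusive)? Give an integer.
Subtree rooted at D contains: D, E
Count = 2

Answer: 2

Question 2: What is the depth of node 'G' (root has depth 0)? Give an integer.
Path from root to G: C -> F -> A -> G
Depth = number of edges = 3

Answer: 3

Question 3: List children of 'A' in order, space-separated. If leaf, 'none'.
Answer: G

Derivation:
Node A's children (from adjacency): G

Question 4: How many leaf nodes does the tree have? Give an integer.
Leaves (nodes with no children): B, E, G

Answer: 3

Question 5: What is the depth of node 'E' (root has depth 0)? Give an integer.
Path from root to E: C -> F -> D -> E
Depth = number of edges = 3

Answer: 3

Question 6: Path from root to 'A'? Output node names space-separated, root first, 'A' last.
Walk down from root: C -> F -> A

Answer: C F A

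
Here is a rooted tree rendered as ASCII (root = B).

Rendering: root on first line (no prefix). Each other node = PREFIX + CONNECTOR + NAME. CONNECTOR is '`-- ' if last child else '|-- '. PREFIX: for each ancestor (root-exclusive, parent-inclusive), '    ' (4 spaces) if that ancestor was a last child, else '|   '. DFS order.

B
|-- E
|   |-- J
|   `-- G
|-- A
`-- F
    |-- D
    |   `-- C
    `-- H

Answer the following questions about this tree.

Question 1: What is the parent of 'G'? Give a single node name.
Scan adjacency: G appears as child of E

Answer: E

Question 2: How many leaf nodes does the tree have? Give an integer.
Answer: 5

Derivation:
Leaves (nodes with no children): A, C, G, H, J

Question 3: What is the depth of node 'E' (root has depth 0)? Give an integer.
Answer: 1

Derivation:
Path from root to E: B -> E
Depth = number of edges = 1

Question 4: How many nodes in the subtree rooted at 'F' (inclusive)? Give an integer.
Subtree rooted at F contains: C, D, F, H
Count = 4

Answer: 4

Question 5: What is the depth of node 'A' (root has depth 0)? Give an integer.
Answer: 1

Derivation:
Path from root to A: B -> A
Depth = number of edges = 1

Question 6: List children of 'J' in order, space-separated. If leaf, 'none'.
Answer: none

Derivation:
Node J's children (from adjacency): (leaf)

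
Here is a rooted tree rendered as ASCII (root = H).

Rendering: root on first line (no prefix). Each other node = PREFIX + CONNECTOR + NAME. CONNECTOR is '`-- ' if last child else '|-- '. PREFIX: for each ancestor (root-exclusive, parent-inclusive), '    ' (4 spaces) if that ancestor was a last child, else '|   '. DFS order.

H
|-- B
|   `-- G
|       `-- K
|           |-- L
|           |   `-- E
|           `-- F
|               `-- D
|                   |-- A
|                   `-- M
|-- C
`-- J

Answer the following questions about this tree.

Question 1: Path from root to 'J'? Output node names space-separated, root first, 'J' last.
Answer: H J

Derivation:
Walk down from root: H -> J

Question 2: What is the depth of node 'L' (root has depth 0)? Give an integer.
Path from root to L: H -> B -> G -> K -> L
Depth = number of edges = 4

Answer: 4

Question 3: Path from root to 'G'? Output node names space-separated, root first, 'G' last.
Answer: H B G

Derivation:
Walk down from root: H -> B -> G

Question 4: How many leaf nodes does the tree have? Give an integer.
Answer: 5

Derivation:
Leaves (nodes with no children): A, C, E, J, M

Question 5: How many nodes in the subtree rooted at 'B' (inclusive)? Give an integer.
Subtree rooted at B contains: A, B, D, E, F, G, K, L, M
Count = 9

Answer: 9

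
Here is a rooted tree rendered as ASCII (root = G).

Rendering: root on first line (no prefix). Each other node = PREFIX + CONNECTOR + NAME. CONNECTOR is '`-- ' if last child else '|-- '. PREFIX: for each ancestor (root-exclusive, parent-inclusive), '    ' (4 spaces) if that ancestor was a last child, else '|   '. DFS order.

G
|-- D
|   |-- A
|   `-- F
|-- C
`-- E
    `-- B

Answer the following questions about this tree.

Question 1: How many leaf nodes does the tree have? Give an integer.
Leaves (nodes with no children): A, B, C, F

Answer: 4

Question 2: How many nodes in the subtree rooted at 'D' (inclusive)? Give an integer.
Subtree rooted at D contains: A, D, F
Count = 3

Answer: 3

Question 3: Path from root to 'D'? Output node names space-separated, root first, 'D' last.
Answer: G D

Derivation:
Walk down from root: G -> D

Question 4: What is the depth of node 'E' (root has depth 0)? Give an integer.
Path from root to E: G -> E
Depth = number of edges = 1

Answer: 1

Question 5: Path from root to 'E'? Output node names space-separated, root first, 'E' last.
Answer: G E

Derivation:
Walk down from root: G -> E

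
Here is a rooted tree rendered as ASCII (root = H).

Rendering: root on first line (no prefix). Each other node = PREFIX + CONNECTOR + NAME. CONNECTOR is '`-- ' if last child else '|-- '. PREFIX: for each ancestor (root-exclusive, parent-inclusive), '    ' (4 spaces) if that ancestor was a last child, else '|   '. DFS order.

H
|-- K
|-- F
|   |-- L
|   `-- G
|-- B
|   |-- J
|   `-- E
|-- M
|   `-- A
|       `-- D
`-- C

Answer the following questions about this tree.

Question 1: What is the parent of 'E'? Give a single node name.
Answer: B

Derivation:
Scan adjacency: E appears as child of B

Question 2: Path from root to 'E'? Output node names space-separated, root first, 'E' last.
Walk down from root: H -> B -> E

Answer: H B E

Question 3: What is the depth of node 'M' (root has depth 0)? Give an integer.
Path from root to M: H -> M
Depth = number of edges = 1

Answer: 1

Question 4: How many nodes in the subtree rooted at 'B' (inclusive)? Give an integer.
Answer: 3

Derivation:
Subtree rooted at B contains: B, E, J
Count = 3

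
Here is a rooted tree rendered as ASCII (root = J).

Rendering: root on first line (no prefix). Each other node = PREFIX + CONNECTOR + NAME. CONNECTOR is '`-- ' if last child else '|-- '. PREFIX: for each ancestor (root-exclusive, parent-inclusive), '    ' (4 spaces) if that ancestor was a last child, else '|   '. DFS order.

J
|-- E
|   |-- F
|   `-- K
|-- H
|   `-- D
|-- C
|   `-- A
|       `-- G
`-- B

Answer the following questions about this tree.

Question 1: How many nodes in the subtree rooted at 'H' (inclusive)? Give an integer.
Answer: 2

Derivation:
Subtree rooted at H contains: D, H
Count = 2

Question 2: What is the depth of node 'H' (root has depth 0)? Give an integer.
Answer: 1

Derivation:
Path from root to H: J -> H
Depth = number of edges = 1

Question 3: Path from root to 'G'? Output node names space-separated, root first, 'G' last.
Answer: J C A G

Derivation:
Walk down from root: J -> C -> A -> G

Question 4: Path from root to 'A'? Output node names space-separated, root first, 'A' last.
Answer: J C A

Derivation:
Walk down from root: J -> C -> A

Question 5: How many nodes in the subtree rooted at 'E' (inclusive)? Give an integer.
Subtree rooted at E contains: E, F, K
Count = 3

Answer: 3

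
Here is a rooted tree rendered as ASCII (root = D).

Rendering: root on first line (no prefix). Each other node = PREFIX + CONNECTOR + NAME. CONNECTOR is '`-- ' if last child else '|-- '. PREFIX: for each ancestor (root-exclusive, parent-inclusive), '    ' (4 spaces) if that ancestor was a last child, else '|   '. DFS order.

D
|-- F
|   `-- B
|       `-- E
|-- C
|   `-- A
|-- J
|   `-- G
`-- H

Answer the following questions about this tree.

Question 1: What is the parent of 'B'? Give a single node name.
Scan adjacency: B appears as child of F

Answer: F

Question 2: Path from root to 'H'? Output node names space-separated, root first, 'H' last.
Answer: D H

Derivation:
Walk down from root: D -> H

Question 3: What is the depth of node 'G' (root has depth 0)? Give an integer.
Answer: 2

Derivation:
Path from root to G: D -> J -> G
Depth = number of edges = 2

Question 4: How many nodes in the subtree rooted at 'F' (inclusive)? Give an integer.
Subtree rooted at F contains: B, E, F
Count = 3

Answer: 3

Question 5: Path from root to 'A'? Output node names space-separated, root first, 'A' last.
Walk down from root: D -> C -> A

Answer: D C A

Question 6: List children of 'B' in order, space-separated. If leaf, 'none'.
Node B's children (from adjacency): E

Answer: E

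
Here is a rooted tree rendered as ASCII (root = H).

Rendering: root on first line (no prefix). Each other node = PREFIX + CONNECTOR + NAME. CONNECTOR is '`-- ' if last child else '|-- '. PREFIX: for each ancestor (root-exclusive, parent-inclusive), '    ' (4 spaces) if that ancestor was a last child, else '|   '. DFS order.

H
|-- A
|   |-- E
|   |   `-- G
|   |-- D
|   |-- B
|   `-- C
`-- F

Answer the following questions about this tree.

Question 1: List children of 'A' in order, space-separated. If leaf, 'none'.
Node A's children (from adjacency): E, D, B, C

Answer: E D B C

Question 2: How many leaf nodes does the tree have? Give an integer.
Leaves (nodes with no children): B, C, D, F, G

Answer: 5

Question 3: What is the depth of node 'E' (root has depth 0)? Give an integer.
Path from root to E: H -> A -> E
Depth = number of edges = 2

Answer: 2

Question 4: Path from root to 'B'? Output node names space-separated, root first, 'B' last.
Walk down from root: H -> A -> B

Answer: H A B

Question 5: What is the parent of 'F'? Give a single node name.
Scan adjacency: F appears as child of H

Answer: H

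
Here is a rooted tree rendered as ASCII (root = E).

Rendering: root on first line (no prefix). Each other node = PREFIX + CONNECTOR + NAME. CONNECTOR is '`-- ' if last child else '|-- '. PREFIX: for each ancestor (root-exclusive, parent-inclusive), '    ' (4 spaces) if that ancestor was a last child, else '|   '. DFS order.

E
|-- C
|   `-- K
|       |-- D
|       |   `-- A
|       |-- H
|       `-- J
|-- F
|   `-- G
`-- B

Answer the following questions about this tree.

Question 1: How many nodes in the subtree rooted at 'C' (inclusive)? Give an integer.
Subtree rooted at C contains: A, C, D, H, J, K
Count = 6

Answer: 6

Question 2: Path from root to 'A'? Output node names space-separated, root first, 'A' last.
Walk down from root: E -> C -> K -> D -> A

Answer: E C K D A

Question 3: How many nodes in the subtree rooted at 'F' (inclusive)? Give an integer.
Subtree rooted at F contains: F, G
Count = 2

Answer: 2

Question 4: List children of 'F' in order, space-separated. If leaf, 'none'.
Node F's children (from adjacency): G

Answer: G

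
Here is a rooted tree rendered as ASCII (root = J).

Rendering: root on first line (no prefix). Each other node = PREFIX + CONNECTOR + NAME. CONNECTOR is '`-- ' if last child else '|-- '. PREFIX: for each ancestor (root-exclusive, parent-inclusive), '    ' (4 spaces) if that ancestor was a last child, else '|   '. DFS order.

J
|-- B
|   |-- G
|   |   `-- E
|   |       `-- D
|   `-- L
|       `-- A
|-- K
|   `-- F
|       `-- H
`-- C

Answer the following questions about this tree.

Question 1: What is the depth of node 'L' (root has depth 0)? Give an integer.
Answer: 2

Derivation:
Path from root to L: J -> B -> L
Depth = number of edges = 2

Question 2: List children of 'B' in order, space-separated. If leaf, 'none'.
Answer: G L

Derivation:
Node B's children (from adjacency): G, L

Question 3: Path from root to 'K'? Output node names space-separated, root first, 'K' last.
Walk down from root: J -> K

Answer: J K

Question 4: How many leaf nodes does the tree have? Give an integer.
Answer: 4

Derivation:
Leaves (nodes with no children): A, C, D, H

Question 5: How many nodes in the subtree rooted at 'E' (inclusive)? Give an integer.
Subtree rooted at E contains: D, E
Count = 2

Answer: 2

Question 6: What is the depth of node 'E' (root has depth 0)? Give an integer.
Path from root to E: J -> B -> G -> E
Depth = number of edges = 3

Answer: 3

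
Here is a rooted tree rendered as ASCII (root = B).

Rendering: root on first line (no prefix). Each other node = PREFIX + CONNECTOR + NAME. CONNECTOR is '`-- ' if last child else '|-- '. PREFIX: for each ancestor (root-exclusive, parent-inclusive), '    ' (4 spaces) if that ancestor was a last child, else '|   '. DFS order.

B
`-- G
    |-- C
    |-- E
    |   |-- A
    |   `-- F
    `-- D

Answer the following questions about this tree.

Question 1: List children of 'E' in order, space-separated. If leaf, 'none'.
Node E's children (from adjacency): A, F

Answer: A F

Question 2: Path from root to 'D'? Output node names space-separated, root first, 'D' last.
Walk down from root: B -> G -> D

Answer: B G D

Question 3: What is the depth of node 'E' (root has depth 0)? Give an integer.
Path from root to E: B -> G -> E
Depth = number of edges = 2

Answer: 2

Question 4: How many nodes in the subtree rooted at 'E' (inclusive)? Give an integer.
Answer: 3

Derivation:
Subtree rooted at E contains: A, E, F
Count = 3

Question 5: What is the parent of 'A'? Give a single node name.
Answer: E

Derivation:
Scan adjacency: A appears as child of E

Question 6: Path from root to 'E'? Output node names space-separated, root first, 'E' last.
Walk down from root: B -> G -> E

Answer: B G E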